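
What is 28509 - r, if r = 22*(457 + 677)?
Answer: 3561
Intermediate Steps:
r = 24948 (r = 22*1134 = 24948)
28509 - r = 28509 - 1*24948 = 28509 - 24948 = 3561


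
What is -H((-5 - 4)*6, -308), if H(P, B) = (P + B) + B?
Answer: 670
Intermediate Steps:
H(P, B) = P + 2*B (H(P, B) = (B + P) + B = P + 2*B)
-H((-5 - 4)*6, -308) = -((-5 - 4)*6 + 2*(-308)) = -(-9*6 - 616) = -(-54 - 616) = -1*(-670) = 670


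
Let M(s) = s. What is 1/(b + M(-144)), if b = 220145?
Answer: 1/220001 ≈ 4.5454e-6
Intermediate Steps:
1/(b + M(-144)) = 1/(220145 - 144) = 1/220001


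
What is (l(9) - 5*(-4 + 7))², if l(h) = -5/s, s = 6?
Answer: 9025/36 ≈ 250.69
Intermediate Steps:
l(h) = -⅚ (l(h) = -5/6 = -5*⅙ = -⅚)
(l(9) - 5*(-4 + 7))² = (-⅚ - 5*(-4 + 7))² = (-⅚ - 5*3)² = (-⅚ - 15)² = (-95/6)² = 9025/36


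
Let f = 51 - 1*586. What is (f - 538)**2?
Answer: 1151329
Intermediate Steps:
f = -535 (f = 51 - 586 = -535)
(f - 538)**2 = (-535 - 538)**2 = (-1073)**2 = 1151329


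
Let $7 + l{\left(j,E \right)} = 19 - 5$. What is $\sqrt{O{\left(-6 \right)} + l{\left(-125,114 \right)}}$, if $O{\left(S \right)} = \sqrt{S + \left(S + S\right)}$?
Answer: $\sqrt{7 + 3 i \sqrt{2}} \approx 2.7555 + 0.76985 i$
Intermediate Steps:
$l{\left(j,E \right)} = 7$ ($l{\left(j,E \right)} = -7 + \left(19 - 5\right) = -7 + 14 = 7$)
$O{\left(S \right)} = \sqrt{3} \sqrt{S}$ ($O{\left(S \right)} = \sqrt{S + 2 S} = \sqrt{3 S} = \sqrt{3} \sqrt{S}$)
$\sqrt{O{\left(-6 \right)} + l{\left(-125,114 \right)}} = \sqrt{\sqrt{3} \sqrt{-6} + 7} = \sqrt{\sqrt{3} i \sqrt{6} + 7} = \sqrt{3 i \sqrt{2} + 7} = \sqrt{7 + 3 i \sqrt{2}}$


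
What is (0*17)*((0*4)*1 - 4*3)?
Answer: 0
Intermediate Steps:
(0*17)*((0*4)*1 - 4*3) = 0*(0*1 - 12) = 0*(0 - 12) = 0*(-12) = 0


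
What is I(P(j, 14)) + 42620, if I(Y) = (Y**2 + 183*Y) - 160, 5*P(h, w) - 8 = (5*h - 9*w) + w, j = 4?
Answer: 991696/25 ≈ 39668.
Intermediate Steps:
P(h, w) = 8/5 + h - 8*w/5 (P(h, w) = 8/5 + ((5*h - 9*w) + w)/5 = 8/5 + ((-9*w + 5*h) + w)/5 = 8/5 + (-8*w + 5*h)/5 = 8/5 + (h - 8*w/5) = 8/5 + h - 8*w/5)
I(Y) = -160 + Y**2 + 183*Y
I(P(j, 14)) + 42620 = (-160 + (8/5 + 4 - 8/5*14)**2 + 183*(8/5 + 4 - 8/5*14)) + 42620 = (-160 + (8/5 + 4 - 112/5)**2 + 183*(8/5 + 4 - 112/5)) + 42620 = (-160 + (-84/5)**2 + 183*(-84/5)) + 42620 = (-160 + 7056/25 - 15372/5) + 42620 = -73804/25 + 42620 = 991696/25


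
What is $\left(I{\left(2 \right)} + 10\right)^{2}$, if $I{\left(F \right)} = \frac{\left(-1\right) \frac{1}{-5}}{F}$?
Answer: $\frac{10201}{100} \approx 102.01$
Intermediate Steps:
$I{\left(F \right)} = \frac{1}{5 F}$ ($I{\left(F \right)} = \frac{\left(-1\right) \left(- \frac{1}{5}\right)}{F} = \frac{1}{5 F}$)
$\left(I{\left(2 \right)} + 10\right)^{2} = \left(\frac{1}{5 \cdot 2} + 10\right)^{2} = \left(\frac{1}{5} \cdot \frac{1}{2} + 10\right)^{2} = \left(\frac{1}{10} + 10\right)^{2} = \left(\frac{101}{10}\right)^{2} = \frac{10201}{100}$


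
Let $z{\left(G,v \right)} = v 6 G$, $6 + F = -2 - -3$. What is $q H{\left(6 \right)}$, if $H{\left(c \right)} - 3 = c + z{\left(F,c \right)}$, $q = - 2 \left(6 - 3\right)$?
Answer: $1026$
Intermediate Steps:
$F = -5$ ($F = -6 - -1 = -6 + \left(-2 + 3\right) = -6 + 1 = -5$)
$z{\left(G,v \right)} = 6 G v$ ($z{\left(G,v \right)} = 6 v G = 6 G v$)
$q = -6$ ($q = \left(-2\right) 3 = -6$)
$H{\left(c \right)} = 3 - 29 c$ ($H{\left(c \right)} = 3 + \left(c + 6 \left(-5\right) c\right) = 3 + \left(c - 30 c\right) = 3 - 29 c$)
$q H{\left(6 \right)} = - 6 \left(3 - 174\right) = \left(-6\right) \left(-171\right) = 1026$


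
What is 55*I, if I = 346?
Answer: 19030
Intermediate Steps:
55*I = 55*346 = 19030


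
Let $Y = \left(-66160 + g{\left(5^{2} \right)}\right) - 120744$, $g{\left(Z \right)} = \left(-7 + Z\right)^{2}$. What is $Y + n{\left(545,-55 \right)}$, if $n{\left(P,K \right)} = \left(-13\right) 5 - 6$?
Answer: $-186651$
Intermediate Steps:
$n{\left(P,K \right)} = -71$ ($n{\left(P,K \right)} = -65 - 6 = -71$)
$Y = -186580$ ($Y = \left(-66160 + \left(-7 + 5^{2}\right)^{2}\right) - 120744 = \left(-66160 + \left(-7 + 25\right)^{2}\right) - 120744 = \left(-66160 + 18^{2}\right) - 120744 = \left(-66160 + 324\right) - 120744 = -65836 - 120744 = -186580$)
$Y + n{\left(545,-55 \right)} = -186580 - 71 = -186651$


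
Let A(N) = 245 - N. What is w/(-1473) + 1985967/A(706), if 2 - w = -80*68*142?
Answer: -1093814531/226351 ≈ -4832.4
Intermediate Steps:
w = 772482 (w = 2 - (-80*68)*142 = 2 - (-5440)*142 = 2 - 1*(-772480) = 2 + 772480 = 772482)
w/(-1473) + 1985967/A(706) = 772482/(-1473) + 1985967/(245 - 1*706) = 772482*(-1/1473) + 1985967/(245 - 706) = -257494/491 + 1985967/(-461) = -257494/491 + 1985967*(-1/461) = -257494/491 - 1985967/461 = -1093814531/226351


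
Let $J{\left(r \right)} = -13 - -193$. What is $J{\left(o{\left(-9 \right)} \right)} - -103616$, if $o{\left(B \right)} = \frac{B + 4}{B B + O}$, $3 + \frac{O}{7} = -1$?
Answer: $103796$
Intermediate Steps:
$O = -28$ ($O = -21 + 7 \left(-1\right) = -21 - 7 = -28$)
$o{\left(B \right)} = \frac{4 + B}{-28 + B^{2}}$ ($o{\left(B \right)} = \frac{B + 4}{B B - 28} = \frac{4 + B}{B^{2} - 28} = \frac{4 + B}{-28 + B^{2}}$)
$J{\left(r \right)} = 180$ ($J{\left(r \right)} = -13 + 193 = 180$)
$J{\left(o{\left(-9 \right)} \right)} - -103616 = 180 - -103616 = 180 + 103616 = 103796$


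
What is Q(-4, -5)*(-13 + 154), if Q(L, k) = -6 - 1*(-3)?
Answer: -423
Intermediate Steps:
Q(L, k) = -3 (Q(L, k) = -6 + 3 = -3)
Q(-4, -5)*(-13 + 154) = -3*(-13 + 154) = -3*141 = -423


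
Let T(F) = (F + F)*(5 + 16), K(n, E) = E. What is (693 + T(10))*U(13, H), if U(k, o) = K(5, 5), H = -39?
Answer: 5565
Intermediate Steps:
U(k, o) = 5
T(F) = 42*F (T(F) = (2*F)*21 = 42*F)
(693 + T(10))*U(13, H) = (693 + 42*10)*5 = (693 + 420)*5 = 1113*5 = 5565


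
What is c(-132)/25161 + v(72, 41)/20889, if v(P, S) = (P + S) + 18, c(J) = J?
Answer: 179581/175196043 ≈ 0.0010250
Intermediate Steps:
v(P, S) = 18 + P + S
c(-132)/25161 + v(72, 41)/20889 = -132/25161 + (18 + 72 + 41)/20889 = -132*1/25161 + 131*(1/20889) = -44/8387 + 131/20889 = 179581/175196043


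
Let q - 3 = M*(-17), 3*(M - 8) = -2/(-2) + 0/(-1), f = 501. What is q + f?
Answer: 1087/3 ≈ 362.33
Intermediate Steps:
M = 25/3 (M = 8 + (-2/(-2) + 0/(-1))/3 = 8 + (-2*(-1/2) + 0*(-1))/3 = 8 + (1 + 0)/3 = 8 + (1/3)*1 = 8 + 1/3 = 25/3 ≈ 8.3333)
q = -416/3 (q = 3 + (25/3)*(-17) = 3 - 425/3 = -416/3 ≈ -138.67)
q + f = -416/3 + 501 = 1087/3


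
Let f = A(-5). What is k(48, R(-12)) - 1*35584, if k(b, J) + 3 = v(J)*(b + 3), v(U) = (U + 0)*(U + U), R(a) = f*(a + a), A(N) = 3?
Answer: 493181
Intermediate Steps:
f = 3
R(a) = 6*a (R(a) = 3*(a + a) = 3*(2*a) = 6*a)
v(U) = 2*U**2 (v(U) = U*(2*U) = 2*U**2)
k(b, J) = -3 + 2*J**2*(3 + b) (k(b, J) = -3 + (2*J**2)*(b + 3) = -3 + (2*J**2)*(3 + b) = -3 + 2*J**2*(3 + b))
k(48, R(-12)) - 1*35584 = (-3 + 6*(6*(-12))**2 + 2*48*(6*(-12))**2) - 1*35584 = (-3 + 6*(-72)**2 + 2*48*(-72)**2) - 35584 = (-3 + 6*5184 + 2*48*5184) - 35584 = (-3 + 31104 + 497664) - 35584 = 528765 - 35584 = 493181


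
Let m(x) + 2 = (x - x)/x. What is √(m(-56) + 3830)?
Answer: 2*√957 ≈ 61.871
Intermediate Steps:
m(x) = -2 (m(x) = -2 + (x - x)/x = -2 + 0/x = -2 + 0 = -2)
√(m(-56) + 3830) = √(-2 + 3830) = √3828 = 2*√957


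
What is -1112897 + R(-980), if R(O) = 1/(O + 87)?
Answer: -993817022/893 ≈ -1.1129e+6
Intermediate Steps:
R(O) = 1/(87 + O)
-1112897 + R(-980) = -1112897 + 1/(87 - 980) = -1112897 + 1/(-893) = -1112897 - 1/893 = -993817022/893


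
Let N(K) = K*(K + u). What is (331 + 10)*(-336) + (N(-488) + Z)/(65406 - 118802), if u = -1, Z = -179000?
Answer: -1529489932/13349 ≈ -1.1458e+5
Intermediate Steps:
N(K) = K*(-1 + K) (N(K) = K*(K - 1) = K*(-1 + K))
(331 + 10)*(-336) + (N(-488) + Z)/(65406 - 118802) = (331 + 10)*(-336) + (-488*(-1 - 488) - 179000)/(65406 - 118802) = 341*(-336) + (-488*(-489) - 179000)/(-53396) = -114576 + (238632 - 179000)*(-1/53396) = -114576 + 59632*(-1/53396) = -114576 - 14908/13349 = -1529489932/13349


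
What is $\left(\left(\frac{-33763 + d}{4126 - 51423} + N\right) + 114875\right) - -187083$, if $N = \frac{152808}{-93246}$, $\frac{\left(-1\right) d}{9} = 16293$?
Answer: $\frac{221953615697970}{735042677} \approx 3.0196 \cdot 10^{5}$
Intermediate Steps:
$d = -146637$ ($d = \left(-9\right) 16293 = -146637$)
$N = - \frac{25468}{15541}$ ($N = 152808 \left(- \frac{1}{93246}\right) = - \frac{25468}{15541} \approx -1.6388$)
$\left(\left(\frac{-33763 + d}{4126 - 51423} + N\right) + 114875\right) - -187083 = \left(\left(\frac{-33763 - 146637}{4126 - 51423} - \frac{25468}{15541}\right) + 114875\right) - -187083 = \left(\left(- \frac{180400}{-47297} - \frac{25468}{15541}\right) + 114875\right) + 187083 = \left(\left(\left(-180400\right) \left(- \frac{1}{47297}\right) - \frac{25468}{15541}\right) + 114875\right) + 187083 = \left(\left(\frac{180400}{47297} - \frac{25468}{15541}\right) + 114875\right) + 187083 = \left(\frac{1599036404}{735042677} + 114875\right) + 187083 = \frac{84439626556779}{735042677} + 187083 = \frac{221953615697970}{735042677}$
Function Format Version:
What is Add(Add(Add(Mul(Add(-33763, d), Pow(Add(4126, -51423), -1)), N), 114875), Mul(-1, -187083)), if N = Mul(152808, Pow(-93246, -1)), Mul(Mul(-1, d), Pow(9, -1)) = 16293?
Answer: Rational(221953615697970, 735042677) ≈ 3.0196e+5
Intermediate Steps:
d = -146637 (d = Mul(-9, 16293) = -146637)
N = Rational(-25468, 15541) (N = Mul(152808, Rational(-1, 93246)) = Rational(-25468, 15541) ≈ -1.6388)
Add(Add(Add(Mul(Add(-33763, d), Pow(Add(4126, -51423), -1)), N), 114875), Mul(-1, -187083)) = Add(Add(Add(Mul(Add(-33763, -146637), Pow(Add(4126, -51423), -1)), Rational(-25468, 15541)), 114875), Mul(-1, -187083)) = Add(Add(Add(Mul(-180400, Pow(-47297, -1)), Rational(-25468, 15541)), 114875), 187083) = Add(Add(Add(Mul(-180400, Rational(-1, 47297)), Rational(-25468, 15541)), 114875), 187083) = Add(Add(Add(Rational(180400, 47297), Rational(-25468, 15541)), 114875), 187083) = Add(Add(Rational(1599036404, 735042677), 114875), 187083) = Add(Rational(84439626556779, 735042677), 187083) = Rational(221953615697970, 735042677)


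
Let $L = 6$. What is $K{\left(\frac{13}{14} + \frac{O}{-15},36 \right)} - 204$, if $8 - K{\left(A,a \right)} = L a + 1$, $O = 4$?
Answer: $-413$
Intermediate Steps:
$K{\left(A,a \right)} = 7 - 6 a$ ($K{\left(A,a \right)} = 8 - \left(6 a + 1\right) = 8 - \left(1 + 6 a\right) = 7 - 6 a$)
$K{\left(\frac{13}{14} + \frac{O}{-15},36 \right)} - 204 = \left(7 - 216\right) - 204 = -209 - 204 = -413$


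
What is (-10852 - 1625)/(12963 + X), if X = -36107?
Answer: 12477/23144 ≈ 0.53910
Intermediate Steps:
(-10852 - 1625)/(12963 + X) = (-10852 - 1625)/(12963 - 36107) = -12477/(-23144) = -12477*(-1/23144) = 12477/23144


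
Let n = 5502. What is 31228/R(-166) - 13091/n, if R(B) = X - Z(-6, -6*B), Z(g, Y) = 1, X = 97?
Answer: 2368885/7336 ≈ 322.91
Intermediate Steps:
R(B) = 96 (R(B) = 97 - 1*1 = 97 - 1 = 96)
31228/R(-166) - 13091/n = 31228/96 - 13091/5502 = 31228*(1/96) - 13091*1/5502 = 7807/24 - 13091/5502 = 2368885/7336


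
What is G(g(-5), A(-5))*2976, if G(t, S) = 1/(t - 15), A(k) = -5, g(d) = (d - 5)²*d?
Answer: -2976/515 ≈ -5.7786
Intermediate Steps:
g(d) = d*(-5 + d)² (g(d) = (-5 + d)²*d = d*(-5 + d)²)
G(t, S) = 1/(-15 + t)
G(g(-5), A(-5))*2976 = 2976/(-15 - 5*(-5 - 5)²) = 2976/(-15 - 5*(-10)²) = 2976/(-15 - 5*100) = 2976/(-15 - 500) = 2976/(-515) = -1/515*2976 = -2976/515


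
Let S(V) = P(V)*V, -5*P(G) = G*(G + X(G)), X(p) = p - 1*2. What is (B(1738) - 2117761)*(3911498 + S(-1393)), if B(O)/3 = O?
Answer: -11470135838352194/5 ≈ -2.2940e+15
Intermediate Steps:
X(p) = -2 + p (X(p) = p - 2 = -2 + p)
P(G) = -G*(-2 + 2*G)/5 (P(G) = -G*(G + (-2 + G))/5 = -G*(-2 + 2*G)/5)
B(O) = 3*O
S(V) = 2*V²*(1 - V)/5 (S(V) = (2*V*(1 - V)/5)*V = 2*V²*(1 - V)/5)
(B(1738) - 2117761)*(3911498 + S(-1393)) = (3*1738 - 2117761)*(3911498 + (⅖)*(-1393)²*(1 - 1*(-1393))) = (5214 - 2117761)*(3911498 + (⅖)*1940449*(1 + 1393)) = -2112547*(3911498 + (⅖)*1940449*1394) = -2112547*(3911498 + 5409971812/5) = -2112547*5429529302/5 = -11470135838352194/5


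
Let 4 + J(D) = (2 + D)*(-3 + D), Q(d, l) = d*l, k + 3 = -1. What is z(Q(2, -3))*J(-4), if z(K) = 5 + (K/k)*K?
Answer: -40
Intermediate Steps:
k = -4 (k = -3 - 1 = -4)
z(K) = 5 - K**2/4 (z(K) = 5 + (K/(-4))*K = 5 + (K*(-1/4))*K = 5 + (-K/4)*K = 5 - K**2/4)
J(D) = -4 + (-3 + D)*(2 + D) (J(D) = -4 + (2 + D)*(-3 + D) = -4 + (-3 + D)*(2 + D))
z(Q(2, -3))*J(-4) = (5 - (2*(-3))**2/4)*(-10 + (-4)**2 - 1*(-4)) = (5 - 1/4*(-6)**2)*(-10 + 16 + 4) = (5 - 1/4*36)*10 = (5 - 9)*10 = -4*10 = -40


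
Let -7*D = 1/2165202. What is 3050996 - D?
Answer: 46242158488345/15156414 ≈ 3.0510e+6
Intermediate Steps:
D = -1/15156414 (D = -⅐/2165202 = -⅐*1/2165202 = -1/15156414 ≈ -6.5979e-8)
3050996 - D = 3050996 - 1*(-1/15156414) = 3050996 + 1/15156414 = 46242158488345/15156414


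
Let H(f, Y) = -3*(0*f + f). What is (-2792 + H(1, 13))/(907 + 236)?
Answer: -2795/1143 ≈ -2.4453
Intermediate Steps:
H(f, Y) = -3*f (H(f, Y) = -3*(0 + f) = -3*f)
(-2792 + H(1, 13))/(907 + 236) = (-2792 - 3*1)/(907 + 236) = (-2792 - 3)/1143 = -2795*1/1143 = -2795/1143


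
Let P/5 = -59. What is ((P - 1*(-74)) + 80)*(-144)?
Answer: 20304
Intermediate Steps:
P = -295 (P = 5*(-59) = -295)
((P - 1*(-74)) + 80)*(-144) = ((-295 - 1*(-74)) + 80)*(-144) = ((-295 + 74) + 80)*(-144) = (-221 + 80)*(-144) = -141*(-144) = 20304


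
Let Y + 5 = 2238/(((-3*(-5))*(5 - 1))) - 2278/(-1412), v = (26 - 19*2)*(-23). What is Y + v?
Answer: 546997/1765 ≈ 309.91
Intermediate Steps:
v = 276 (v = (26 - 38)*(-23) = -12*(-23) = 276)
Y = 59857/1765 (Y = -5 + (2238/(((-3*(-5))*(5 - 1))) - 2278/(-1412)) = -5 + (2238/((15*4)) - 2278*(-1/1412)) = -5 + (2238/60 + 1139/706) = -5 + (2238*(1/60) + 1139/706) = -5 + (373/10 + 1139/706) = -5 + 68682/1765 = 59857/1765 ≈ 33.913)
Y + v = 59857/1765 + 276 = 546997/1765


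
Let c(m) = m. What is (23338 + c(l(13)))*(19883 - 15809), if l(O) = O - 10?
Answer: 95091234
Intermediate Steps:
l(O) = -10 + O
(23338 + c(l(13)))*(19883 - 15809) = (23338 + (-10 + 13))*(19883 - 15809) = (23338 + 3)*4074 = 23341*4074 = 95091234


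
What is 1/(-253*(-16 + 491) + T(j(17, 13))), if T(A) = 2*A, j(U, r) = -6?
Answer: -1/120187 ≈ -8.3204e-6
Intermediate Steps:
1/(-253*(-16 + 491) + T(j(17, 13))) = 1/(-253*(-16 + 491) + 2*(-6)) = 1/(-253*475 - 12) = 1/(-120175 - 12) = 1/(-120187) = -1/120187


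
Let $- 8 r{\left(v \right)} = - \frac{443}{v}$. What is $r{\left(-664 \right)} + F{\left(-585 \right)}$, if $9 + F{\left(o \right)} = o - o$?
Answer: $- \frac{48251}{5312} \approx -9.0834$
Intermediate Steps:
$F{\left(o \right)} = -9$ ($F{\left(o \right)} = -9 + \left(o - o\right) = -9 + 0 = -9$)
$r{\left(v \right)} = \frac{443}{8 v}$ ($r{\left(v \right)} = - \frac{\left(-443\right) \frac{1}{v}}{8} = \frac{443}{8 v}$)
$r{\left(-664 \right)} + F{\left(-585 \right)} = \frac{443}{8 \left(-664\right)} - 9 = \frac{443}{8} \left(- \frac{1}{664}\right) - 9 = - \frac{443}{5312} - 9 = - \frac{48251}{5312}$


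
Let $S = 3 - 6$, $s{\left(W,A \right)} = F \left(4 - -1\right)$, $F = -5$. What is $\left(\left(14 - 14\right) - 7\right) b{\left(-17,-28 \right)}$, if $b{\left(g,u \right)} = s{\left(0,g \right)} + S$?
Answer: $196$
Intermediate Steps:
$s{\left(W,A \right)} = -25$ ($s{\left(W,A \right)} = - 5 \left(4 - -1\right) = - 5 \left(4 + 1\right) = \left(-5\right) 5 = -25$)
$S = -3$ ($S = 3 - 6 = -3$)
$b{\left(g,u \right)} = -28$ ($b{\left(g,u \right)} = -25 - 3 = -28$)
$\left(\left(14 - 14\right) - 7\right) b{\left(-17,-28 \right)} = \left(\left(14 - 14\right) - 7\right) \left(-28\right) = \left(0 - 7\right) \left(-28\right) = \left(-7\right) \left(-28\right) = 196$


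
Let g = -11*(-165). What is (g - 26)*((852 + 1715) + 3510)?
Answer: 10871753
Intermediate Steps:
g = 1815
(g - 26)*((852 + 1715) + 3510) = (1815 - 26)*((852 + 1715) + 3510) = 1789*(2567 + 3510) = 1789*6077 = 10871753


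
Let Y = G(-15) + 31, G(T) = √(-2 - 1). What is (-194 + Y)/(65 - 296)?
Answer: 163/231 - I*√3/231 ≈ 0.70563 - 0.0074981*I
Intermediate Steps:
G(T) = I*√3 (G(T) = √(-3) = I*√3)
Y = 31 + I*√3 (Y = I*√3 + 31 = 31 + I*√3 ≈ 31.0 + 1.732*I)
(-194 + Y)/(65 - 296) = (-194 + (31 + I*√3))/(65 - 296) = (-163 + I*√3)/(-231) = (-163 + I*√3)*(-1/231) = 163/231 - I*√3/231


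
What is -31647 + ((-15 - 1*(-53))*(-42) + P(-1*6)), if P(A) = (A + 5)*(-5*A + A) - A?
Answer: -33261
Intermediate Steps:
P(A) = -A - 4*A*(5 + A) (P(A) = (5 + A)*(-4*A) - A = -4*A*(5 + A) - A = -A - 4*A*(5 + A))
-31647 + ((-15 - 1*(-53))*(-42) + P(-1*6)) = -31647 + ((-15 - 1*(-53))*(-42) - (-1*6)*(21 + 4*(-1*6))) = -31647 + ((-15 + 53)*(-42) - 1*(-6)*(21 + 4*(-6))) = -31647 + (38*(-42) - 1*(-6)*(21 - 24)) = -31647 + (-1596 - 1*(-6)*(-3)) = -31647 + (-1596 - 18) = -31647 - 1614 = -33261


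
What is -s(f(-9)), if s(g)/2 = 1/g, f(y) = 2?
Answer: -1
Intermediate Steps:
s(g) = 2/g
-s(f(-9)) = -2/2 = -1*1 = -1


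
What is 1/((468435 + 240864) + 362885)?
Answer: 1/1072184 ≈ 9.3268e-7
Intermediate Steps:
1/((468435 + 240864) + 362885) = 1/(709299 + 362885) = 1/1072184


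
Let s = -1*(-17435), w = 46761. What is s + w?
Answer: 64196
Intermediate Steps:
s = 17435
s + w = 17435 + 46761 = 64196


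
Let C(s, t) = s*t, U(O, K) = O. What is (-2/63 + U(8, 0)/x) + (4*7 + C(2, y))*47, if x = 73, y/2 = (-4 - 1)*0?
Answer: 6052642/4599 ≈ 1316.1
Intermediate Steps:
y = 0 (y = 2*((-4 - 1)*0) = 2*(-5*0) = 2*0 = 0)
(-2/63 + U(8, 0)/x) + (4*7 + C(2, y))*47 = (-2/63 + 8/73) + (4*7 + 2*0)*47 = (-2*1/63 + 8*(1/73)) + (28 + 0)*47 = (-2/63 + 8/73) + 28*47 = 358/4599 + 1316 = 6052642/4599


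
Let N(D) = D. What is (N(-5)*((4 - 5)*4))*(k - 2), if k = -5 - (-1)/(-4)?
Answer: -145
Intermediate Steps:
k = -21/4 (k = -5 - (-1)*(-1)/4 = -5 - 1*¼ = -5 - ¼ = -21/4 ≈ -5.2500)
(N(-5)*((4 - 5)*4))*(k - 2) = (-5*(4 - 5)*4)*(-21/4 - 2) = -(-5)*4*(-29/4) = -5*(-4)*(-29/4) = 20*(-29/4) = -145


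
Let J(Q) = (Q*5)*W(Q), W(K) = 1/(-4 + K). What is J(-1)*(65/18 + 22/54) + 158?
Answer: 8749/54 ≈ 162.02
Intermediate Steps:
J(Q) = 5*Q/(-4 + Q) (J(Q) = (Q*5)/(-4 + Q) = (5*Q)/(-4 + Q) = 5*Q/(-4 + Q))
J(-1)*(65/18 + 22/54) + 158 = (5*(-1)/(-4 - 1))*(65/18 + 22/54) + 158 = (5*(-1)/(-5))*(65*(1/18) + 22*(1/54)) + 158 = (5*(-1)*(-⅕))*(65/18 + 11/27) + 158 = 1*(217/54) + 158 = 217/54 + 158 = 8749/54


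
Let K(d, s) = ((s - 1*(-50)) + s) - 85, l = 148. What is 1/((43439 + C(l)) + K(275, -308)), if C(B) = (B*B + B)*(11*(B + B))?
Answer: 1/71844100 ≈ 1.3919e-8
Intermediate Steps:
K(d, s) = -35 + 2*s (K(d, s) = ((s + 50) + s) - 85 = ((50 + s) + s) - 85 = (50 + 2*s) - 85 = -35 + 2*s)
C(B) = 22*B*(B + B²) (C(B) = (B² + B)*(11*(2*B)) = (B + B²)*(22*B) = 22*B*(B + B²))
1/((43439 + C(l)) + K(275, -308)) = 1/((43439 + 22*148²*(1 + 148)) + (-35 + 2*(-308))) = 1/((43439 + 22*21904*149) + (-35 - 616)) = 1/((43439 + 71801312) - 651) = 1/(71844751 - 651) = 1/71844100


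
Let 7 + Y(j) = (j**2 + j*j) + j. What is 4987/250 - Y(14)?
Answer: -94763/250 ≈ -379.05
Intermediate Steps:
Y(j) = -7 + j + 2*j**2 (Y(j) = -7 + ((j**2 + j*j) + j) = -7 + ((j**2 + j**2) + j) = -7 + (2*j**2 + j) = -7 + (j + 2*j**2) = -7 + j + 2*j**2)
4987/250 - Y(14) = 4987/250 - (-7 + 14 + 2*14**2) = 4987*(1/250) - (-7 + 14 + 2*196) = 4987/250 - (-7 + 14 + 392) = 4987/250 - 1*399 = 4987/250 - 399 = -94763/250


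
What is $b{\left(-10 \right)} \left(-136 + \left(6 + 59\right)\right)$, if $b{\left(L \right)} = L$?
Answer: $710$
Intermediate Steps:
$b{\left(-10 \right)} \left(-136 + \left(6 + 59\right)\right) = - 10 \left(-136 + \left(6 + 59\right)\right) = - 10 \left(-136 + 65\right) = \left(-10\right) \left(-71\right) = 710$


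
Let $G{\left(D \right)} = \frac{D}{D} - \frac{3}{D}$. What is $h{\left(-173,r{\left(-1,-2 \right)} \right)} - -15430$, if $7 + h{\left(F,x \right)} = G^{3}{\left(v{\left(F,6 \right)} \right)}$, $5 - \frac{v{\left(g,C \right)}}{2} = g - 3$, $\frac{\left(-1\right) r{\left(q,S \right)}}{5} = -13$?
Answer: $\frac{731681431823}{47437928} \approx 15424.0$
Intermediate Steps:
$r{\left(q,S \right)} = 65$ ($r{\left(q,S \right)} = \left(-5\right) \left(-13\right) = 65$)
$v{\left(g,C \right)} = 16 - 2 g$ ($v{\left(g,C \right)} = 10 - 2 \left(g - 3\right) = 10 - 2 \left(-3 + g\right) = 10 - \left(-6 + 2 g\right) = 16 - 2 g$)
$G{\left(D \right)} = 1 - \frac{3}{D}$
$h{\left(F,x \right)} = -7 + \frac{\left(13 - 2 F\right)^{3}}{\left(16 - 2 F\right)^{3}}$ ($h{\left(F,x \right)} = -7 + \left(\frac{-3 - \left(-16 + 2 F\right)}{16 - 2 F}\right)^{3} = -7 + \left(\frac{13 - 2 F}{16 - 2 F}\right)^{3} = -7 + \frac{\left(13 - 2 F\right)^{3}}{\left(16 - 2 F\right)^{3}}$)
$h{\left(-173,r{\left(-1,-2 \right)} \right)} - -15430 = \left(-7 + \frac{\left(-13 + 2 \left(-173\right)\right)^{3}}{8 \left(-8 - 173\right)^{3}}\right) - -15430 = \left(-7 + \frac{\left(-13 - 346\right)^{3}}{8 \left(-5929741\right)}\right) + 15430 = \left(-7 + \frac{1}{8} \left(-359\right)^{3} \left(- \frac{1}{5929741}\right)\right) + 15430 = \left(-7 + \frac{1}{8} \left(-46268279\right) \left(- \frac{1}{5929741}\right)\right) + 15430 = \left(-7 + \frac{46268279}{47437928}\right) + 15430 = - \frac{285797217}{47437928} + 15430 = \frac{731681431823}{47437928}$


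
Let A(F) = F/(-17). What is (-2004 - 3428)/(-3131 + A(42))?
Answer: 92344/53269 ≈ 1.7335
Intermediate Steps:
A(F) = -F/17 (A(F) = F*(-1/17) = -F/17)
(-2004 - 3428)/(-3131 + A(42)) = (-2004 - 3428)/(-3131 - 1/17*42) = -5432/(-3131 - 42/17) = -5432/(-53269/17) = -5432*(-17/53269) = 92344/53269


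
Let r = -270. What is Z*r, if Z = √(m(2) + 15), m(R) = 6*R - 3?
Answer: -540*√6 ≈ -1322.7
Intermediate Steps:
m(R) = -3 + 6*R
Z = 2*√6 (Z = √((-3 + 6*2) + 15) = √((-3 + 12) + 15) = √(9 + 15) = √24 = 2*√6 ≈ 4.8990)
Z*r = (2*√6)*(-270) = -540*√6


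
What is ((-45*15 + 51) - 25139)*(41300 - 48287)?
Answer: 180006081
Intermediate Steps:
((-45*15 + 51) - 25139)*(41300 - 48287) = ((-675 + 51) - 25139)*(-6987) = (-624 - 25139)*(-6987) = -25763*(-6987) = 180006081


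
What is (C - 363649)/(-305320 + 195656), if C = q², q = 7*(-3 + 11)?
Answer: 360513/109664 ≈ 3.2874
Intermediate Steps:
q = 56 (q = 7*8 = 56)
C = 3136 (C = 56² = 3136)
(C - 363649)/(-305320 + 195656) = (3136 - 363649)/(-305320 + 195656) = -360513/(-109664) = -360513*(-1/109664) = 360513/109664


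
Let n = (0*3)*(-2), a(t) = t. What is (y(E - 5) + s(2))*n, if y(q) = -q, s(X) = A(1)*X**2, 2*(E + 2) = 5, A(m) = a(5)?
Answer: 0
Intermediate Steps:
A(m) = 5
E = 1/2 (E = -2 + (1/2)*5 = -2 + 5/2 = 1/2 ≈ 0.50000)
s(X) = 5*X**2
n = 0 (n = 0*(-2) = 0)
(y(E - 5) + s(2))*n = (-(1/2 - 5) + 5*2**2)*0 = (-1*(-9/2) + 5*4)*0 = (9/2 + 20)*0 = (49/2)*0 = 0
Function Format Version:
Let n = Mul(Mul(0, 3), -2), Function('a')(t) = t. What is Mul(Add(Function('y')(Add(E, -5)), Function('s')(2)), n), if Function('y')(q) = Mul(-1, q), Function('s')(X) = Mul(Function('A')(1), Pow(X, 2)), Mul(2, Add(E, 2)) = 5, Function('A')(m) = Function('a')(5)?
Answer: 0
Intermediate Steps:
Function('A')(m) = 5
E = Rational(1, 2) (E = Add(-2, Mul(Rational(1, 2), 5)) = Add(-2, Rational(5, 2)) = Rational(1, 2) ≈ 0.50000)
Function('s')(X) = Mul(5, Pow(X, 2))
n = 0 (n = Mul(0, -2) = 0)
Mul(Add(Function('y')(Add(E, -5)), Function('s')(2)), n) = Mul(Add(Mul(-1, Add(Rational(1, 2), -5)), Mul(5, Pow(2, 2))), 0) = Mul(Add(Mul(-1, Rational(-9, 2)), Mul(5, 4)), 0) = Mul(Add(Rational(9, 2), 20), 0) = Mul(Rational(49, 2), 0) = 0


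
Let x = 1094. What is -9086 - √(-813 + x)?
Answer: -9086 - √281 ≈ -9102.8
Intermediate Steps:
-9086 - √(-813 + x) = -9086 - √(-813 + 1094) = -9086 - √281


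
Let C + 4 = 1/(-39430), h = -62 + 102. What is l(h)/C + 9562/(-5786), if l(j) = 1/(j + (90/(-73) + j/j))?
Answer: -2197375267473/1324600734259 ≈ -1.6589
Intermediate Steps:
h = 40
l(j) = 1/(-17/73 + j) (l(j) = 1/(j + (90*(-1/73) + 1)) = 1/(j + (-90/73 + 1)) = 1/(j - 17/73) = 1/(-17/73 + j))
C = -157721/39430 (C = -4 + 1/(-39430) = -4 - 1/39430 = -157721/39430 ≈ -4.0000)
l(h)/C + 9562/(-5786) = (73/(-17 + 73*40))/(-157721/39430) + 9562/(-5786) = (73/(-17 + 2920))*(-39430/157721) + 9562*(-1/5786) = (73/2903)*(-39430/157721) - 4781/2893 = -2878390/457864063 - 4781/2893 = -2197375267473/1324600734259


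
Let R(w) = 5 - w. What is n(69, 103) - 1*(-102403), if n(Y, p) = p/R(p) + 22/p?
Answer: 1033647429/10094 ≈ 1.0240e+5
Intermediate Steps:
n(Y, p) = 22/p + p/(5 - p) (n(Y, p) = p/(5 - p) + 22/p = 22/p + p/(5 - p))
n(69, 103) - 1*(-102403) = (22/103 - 1*103/(-5 + 103)) - 1*(-102403) = (22*(1/103) - 1*103/98) + 102403 = (22/103 - 1*103*1/98) + 102403 = (22/103 - 103/98) + 102403 = -8453/10094 + 102403 = 1033647429/10094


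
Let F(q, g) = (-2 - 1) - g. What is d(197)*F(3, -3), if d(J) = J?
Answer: 0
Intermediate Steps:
F(q, g) = -3 - g
d(197)*F(3, -3) = 197*(-3 - 1*(-3)) = 197*(-3 + 3) = 197*0 = 0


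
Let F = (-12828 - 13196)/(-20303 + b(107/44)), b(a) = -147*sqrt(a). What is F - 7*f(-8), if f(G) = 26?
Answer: -3277323280838/18135007433 - 7651056*sqrt(1177)/18135007433 ≈ -180.73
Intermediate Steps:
F = -26024/(-20303 - 147*sqrt(1177)/22) (F = (-12828 - 13196)/(-20303 - 147*sqrt(1177)/22) = -26024/(-20303 - 147*sqrt(1177)/22) ≈ 1.2675)
F - 7*f(-8) = (23248071968/18135007433 - 7651056*sqrt(1177)/18135007433) - 7*26 = (23248071968/18135007433 - 7651056*sqrt(1177)/18135007433) - 1*182 = (23248071968/18135007433 - 7651056*sqrt(1177)/18135007433) - 182 = -3277323280838/18135007433 - 7651056*sqrt(1177)/18135007433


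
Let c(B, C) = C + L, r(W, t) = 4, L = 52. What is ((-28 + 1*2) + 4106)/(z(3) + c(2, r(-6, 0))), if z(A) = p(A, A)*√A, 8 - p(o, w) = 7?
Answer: 228480/3133 - 4080*√3/3133 ≈ 70.671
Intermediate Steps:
p(o, w) = 1 (p(o, w) = 8 - 1*7 = 8 - 7 = 1)
z(A) = √A (z(A) = 1*√A = √A)
c(B, C) = 52 + C (c(B, C) = C + 52 = 52 + C)
((-28 + 1*2) + 4106)/(z(3) + c(2, r(-6, 0))) = ((-28 + 1*2) + 4106)/(√3 + (52 + 4)) = ((-28 + 2) + 4106)/(√3 + 56) = (-26 + 4106)/(56 + √3) = 4080/(56 + √3)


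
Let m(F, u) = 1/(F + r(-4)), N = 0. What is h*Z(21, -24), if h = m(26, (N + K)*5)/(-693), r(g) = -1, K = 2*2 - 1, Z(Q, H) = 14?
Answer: -2/2475 ≈ -0.00080808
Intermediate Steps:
K = 3 (K = 4 - 1 = 3)
m(F, u) = 1/(-1 + F) (m(F, u) = 1/(F - 1) = 1/(-1 + F))
h = -1/17325 (h = 1/((-1 + 26)*(-693)) = -1/693/25 = (1/25)*(-1/693) = -1/17325 ≈ -5.7720e-5)
h*Z(21, -24) = -1/17325*14 = -2/2475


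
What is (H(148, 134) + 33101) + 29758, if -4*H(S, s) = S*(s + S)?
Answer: 52425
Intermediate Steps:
H(S, s) = -S*(S + s)/4 (H(S, s) = -S*(s + S)/4 = -S*(S + s)/4)
(H(148, 134) + 33101) + 29758 = (-1/4*148*(148 + 134) + 33101) + 29758 = (-1/4*148*282 + 33101) + 29758 = (-10434 + 33101) + 29758 = 22667 + 29758 = 52425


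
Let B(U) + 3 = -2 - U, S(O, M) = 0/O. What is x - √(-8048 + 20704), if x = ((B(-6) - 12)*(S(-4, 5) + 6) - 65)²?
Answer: 17161 - 4*√791 ≈ 17049.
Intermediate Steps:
S(O, M) = 0
B(U) = -5 - U (B(U) = -3 + (-2 - U) = -5 - U)
x = 17161 (x = (((-5 - 1*(-6)) - 12)*(0 + 6) - 65)² = (((-5 + 6) - 12)*6 - 65)² = ((1 - 12)*6 - 65)² = (-11*6 - 65)² = (-66 - 65)² = (-131)² = 17161)
x - √(-8048 + 20704) = 17161 - √(-8048 + 20704) = 17161 - √12656 = 17161 - 4*√791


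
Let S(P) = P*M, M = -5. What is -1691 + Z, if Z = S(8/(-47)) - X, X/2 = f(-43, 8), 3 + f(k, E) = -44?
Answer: -75019/47 ≈ -1596.1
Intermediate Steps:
f(k, E) = -47 (f(k, E) = -3 - 44 = -47)
X = -94 (X = 2*(-47) = -94)
S(P) = -5*P (S(P) = P*(-5) = -5*P)
Z = 4458/47 (Z = -40/(-47) - 1*(-94) = -40*(-1)/47 + 94 = -5*(-8/47) + 94 = 40/47 + 94 = 4458/47 ≈ 94.851)
-1691 + Z = -1691 + 4458/47 = -75019/47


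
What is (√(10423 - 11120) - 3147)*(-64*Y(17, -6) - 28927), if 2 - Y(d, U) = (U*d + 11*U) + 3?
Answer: 124668405 - 39615*I*√697 ≈ 1.2467e+8 - 1.0459e+6*I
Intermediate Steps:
Y(d, U) = -1 - 11*U - U*d (Y(d, U) = 2 - ((U*d + 11*U) + 3) = 2 - ((11*U + U*d) + 3) = 2 - (3 + 11*U + U*d) = 2 + (-3 - 11*U - U*d) = -1 - 11*U - U*d)
(√(10423 - 11120) - 3147)*(-64*Y(17, -6) - 28927) = (√(10423 - 11120) - 3147)*(-64*(-1 - 11*(-6) - 1*(-6)*17) - 28927) = (√(-697) - 3147)*(-64*(-1 + 66 + 102) - 28927) = (I*√697 - 3147)*(-64*167 - 28927) = (-3147 + I*√697)*(-10688 - 28927) = (-3147 + I*√697)*(-39615) = 124668405 - 39615*I*√697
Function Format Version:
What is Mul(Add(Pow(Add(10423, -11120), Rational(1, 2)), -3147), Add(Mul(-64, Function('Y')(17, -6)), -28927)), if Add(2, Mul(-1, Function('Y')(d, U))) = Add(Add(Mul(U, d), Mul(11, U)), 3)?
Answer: Add(124668405, Mul(-39615, I, Pow(697, Rational(1, 2)))) ≈ Add(1.2467e+8, Mul(-1.0459e+6, I))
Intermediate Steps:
Function('Y')(d, U) = Add(-1, Mul(-11, U), Mul(-1, U, d)) (Function('Y')(d, U) = Add(2, Mul(-1, Add(Add(Mul(U, d), Mul(11, U)), 3))) = Add(2, Mul(-1, Add(Add(Mul(11, U), Mul(U, d)), 3))) = Add(2, Mul(-1, Add(3, Mul(11, U), Mul(U, d)))) = Add(2, Add(-3, Mul(-11, U), Mul(-1, U, d))) = Add(-1, Mul(-11, U), Mul(-1, U, d)))
Mul(Add(Pow(Add(10423, -11120), Rational(1, 2)), -3147), Add(Mul(-64, Function('Y')(17, -6)), -28927)) = Mul(Add(Pow(Add(10423, -11120), Rational(1, 2)), -3147), Add(Mul(-64, Add(-1, Mul(-11, -6), Mul(-1, -6, 17))), -28927)) = Mul(Add(Pow(-697, Rational(1, 2)), -3147), Add(Mul(-64, Add(-1, 66, 102)), -28927)) = Mul(Add(Mul(I, Pow(697, Rational(1, 2))), -3147), Add(Mul(-64, 167), -28927)) = Mul(Add(-3147, Mul(I, Pow(697, Rational(1, 2)))), Add(-10688, -28927)) = Mul(Add(-3147, Mul(I, Pow(697, Rational(1, 2)))), -39615) = Add(124668405, Mul(-39615, I, Pow(697, Rational(1, 2))))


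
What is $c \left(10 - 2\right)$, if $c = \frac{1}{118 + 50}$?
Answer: $\frac{1}{21} \approx 0.047619$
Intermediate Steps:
$c = \frac{1}{168} \approx 0.0059524$
$c \left(10 - 2\right) = \frac{10 - 2}{168} = \frac{1}{168} \cdot 8 = \frac{1}{21}$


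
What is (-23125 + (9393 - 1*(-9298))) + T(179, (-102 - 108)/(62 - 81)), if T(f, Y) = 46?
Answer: -4388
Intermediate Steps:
(-23125 + (9393 - 1*(-9298))) + T(179, (-102 - 108)/(62 - 81)) = (-23125 + (9393 - 1*(-9298))) + 46 = (-23125 + (9393 + 9298)) + 46 = (-23125 + 18691) + 46 = -4434 + 46 = -4388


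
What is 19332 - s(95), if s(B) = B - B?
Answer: 19332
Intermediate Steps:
s(B) = 0
19332 - s(95) = 19332 - 1*0 = 19332 + 0 = 19332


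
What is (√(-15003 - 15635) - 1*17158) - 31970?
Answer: -49128 + I*√30638 ≈ -49128.0 + 175.04*I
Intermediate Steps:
(√(-15003 - 15635) - 1*17158) - 31970 = (√(-30638) - 17158) - 31970 = (I*√30638 - 17158) - 31970 = (-17158 + I*√30638) - 31970 = -49128 + I*√30638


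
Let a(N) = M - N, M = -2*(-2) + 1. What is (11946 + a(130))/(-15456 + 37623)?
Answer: 11821/22167 ≈ 0.53327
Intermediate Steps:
M = 5 (M = 4 + 1 = 5)
a(N) = 5 - N
(11946 + a(130))/(-15456 + 37623) = (11946 + (5 - 1*130))/(-15456 + 37623) = (11946 + (5 - 130))/22167 = (11946 - 125)*(1/22167) = 11821*(1/22167) = 11821/22167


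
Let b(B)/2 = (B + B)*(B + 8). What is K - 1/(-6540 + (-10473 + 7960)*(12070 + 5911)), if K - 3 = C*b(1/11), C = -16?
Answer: -241013164948/5468327953 ≈ -44.074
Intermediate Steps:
b(B) = 4*B*(8 + B) (b(B) = 2*((B + B)*(B + 8)) = 2*((2*B)*(8 + B)) = 2*(2*B*(8 + B)) = 4*B*(8 + B))
K = -5333/121 (K = 3 - 64*(8 + 1/11)/11 = 3 - 64*89/(11*11) = 3 - 16*356/121 = 3 - 5696/121 = -5333/121 ≈ -44.074)
K - 1/(-6540 + (-10473 + 7960)*(12070 + 5911)) = -5333/121 - 1/(-6540 + (-10473 + 7960)*(12070 + 5911)) = -5333/121 - 1/(-6540 - 2513*17981) = -5333/121 - 1/(-6540 - 45186253) = -5333/121 - 1/(-45192793) = -5333/121 - 1*(-1/45192793) = -5333/121 + 1/45192793 = -241013164948/5468327953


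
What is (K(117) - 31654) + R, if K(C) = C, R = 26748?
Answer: -4789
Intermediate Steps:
(K(117) - 31654) + R = (117 - 31654) + 26748 = -31537 + 26748 = -4789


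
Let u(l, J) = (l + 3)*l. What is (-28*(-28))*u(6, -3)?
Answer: 42336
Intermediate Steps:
u(l, J) = l*(3 + l) (u(l, J) = (3 + l)*l = l*(3 + l))
(-28*(-28))*u(6, -3) = (-28*(-28))*(6*(3 + 6)) = 784*(6*9) = 784*54 = 42336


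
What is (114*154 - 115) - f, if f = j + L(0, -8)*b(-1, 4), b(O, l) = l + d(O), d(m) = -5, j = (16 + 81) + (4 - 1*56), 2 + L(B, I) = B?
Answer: 17394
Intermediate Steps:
L(B, I) = -2 + B
j = 45 (j = 97 + (4 - 56) = 97 - 52 = 45)
b(O, l) = -5 + l (b(O, l) = l - 5 = -5 + l)
f = 47 (f = 45 + (-2 + 0)*(-5 + 4) = 45 - 2*(-1) = 45 + 2 = 47)
(114*154 - 115) - f = (114*154 - 115) - 1*47 = (17556 - 115) - 47 = 17441 - 47 = 17394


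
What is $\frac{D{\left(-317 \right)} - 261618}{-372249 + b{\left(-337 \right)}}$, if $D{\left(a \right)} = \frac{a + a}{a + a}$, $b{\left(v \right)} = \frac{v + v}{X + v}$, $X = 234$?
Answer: $\frac{26946551}{38340973} \approx 0.70281$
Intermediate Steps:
$b{\left(v \right)} = \frac{2 v}{234 + v}$ ($b{\left(v \right)} = \frac{v + v}{234 + v} = \frac{2 v}{234 + v}$)
$D{\left(a \right)} = 1$ ($D{\left(a \right)} = \frac{2 a}{2 a} = 2 a \frac{1}{2 a} = 1$)
$\frac{D{\left(-317 \right)} - 261618}{-372249 + b{\left(-337 \right)}} = \frac{1 - 261618}{-372249 + 2 \left(-337\right) \frac{1}{234 - 337}} = - \frac{261617}{-372249 + 2 \left(-337\right) \frac{1}{-103}} = - \frac{261617}{-372249 + 2 \left(-337\right) \left(- \frac{1}{103}\right)} = - \frac{261617}{-372249 + \frac{674}{103}} = - \frac{261617}{- \frac{38340973}{103}} = \left(-261617\right) \left(- \frac{103}{38340973}\right) = \frac{26946551}{38340973}$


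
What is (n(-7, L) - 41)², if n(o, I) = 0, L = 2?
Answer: 1681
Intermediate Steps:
(n(-7, L) - 41)² = (0 - 41)² = (-41)² = 1681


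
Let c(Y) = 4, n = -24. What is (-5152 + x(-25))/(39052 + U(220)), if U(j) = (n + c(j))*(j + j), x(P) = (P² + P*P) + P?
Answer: -1309/10084 ≈ -0.12981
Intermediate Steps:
x(P) = P + 2*P² (x(P) = (P² + P²) + P = 2*P² + P = P + 2*P²)
U(j) = -40*j (U(j) = (-24 + 4)*(j + j) = -40*j)
(-5152 + x(-25))/(39052 + U(220)) = (-5152 - 25*(1 + 2*(-25)))/(39052 - 40*220) = (-5152 - 25*(1 - 50))/(39052 - 8800) = (-5152 - 25*(-49))/30252 = (-5152 + 1225)*(1/30252) = -3927*1/30252 = -1309/10084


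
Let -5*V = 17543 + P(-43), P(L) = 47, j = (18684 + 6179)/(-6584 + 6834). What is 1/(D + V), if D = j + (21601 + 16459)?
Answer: 250/8660363 ≈ 2.8867e-5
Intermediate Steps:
j = 24863/250 ≈ 99.452
V = -3518 (V = -(17543 + 47)/5 = -⅕*17590 = -3518)
D = 9539863/250 (D = 24863/250 + (21601 + 16459) = 24863/250 + 38060 = 9539863/250 ≈ 38159.)
1/(D + V) = 1/(9539863/250 - 3518) = 1/(8660363/250) = 250/8660363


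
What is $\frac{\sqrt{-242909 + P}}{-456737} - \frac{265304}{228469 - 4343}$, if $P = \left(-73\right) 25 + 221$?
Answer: $- \frac{132652}{112063} - \frac{i \sqrt{244513}}{456737} \approx -1.1837 - 0.0010826 i$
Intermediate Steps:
$P = -1604$ ($P = -1825 + 221 = -1604$)
$\frac{\sqrt{-242909 + P}}{-456737} - \frac{265304}{228469 - 4343} = \frac{\sqrt{-242909 - 1604}}{-456737} - \frac{265304}{228469 - 4343} = \sqrt{-244513} \left(- \frac{1}{456737}\right) - \frac{265304}{224126} = i \sqrt{244513} \left(- \frac{1}{456737}\right) - \frac{132652}{112063} = - \frac{i \sqrt{244513}}{456737} - \frac{132652}{112063} = - \frac{132652}{112063} - \frac{i \sqrt{244513}}{456737}$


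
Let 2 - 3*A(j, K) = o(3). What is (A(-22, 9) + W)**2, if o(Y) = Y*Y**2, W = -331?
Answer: 1036324/9 ≈ 1.1515e+5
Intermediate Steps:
o(Y) = Y**3
A(j, K) = -25/3 (A(j, K) = 2/3 - 1/3*3**3 = 2/3 - 1/3*27 = 2/3 - 9 = -25/3)
(A(-22, 9) + W)**2 = (-25/3 - 331)**2 = (-1018/3)**2 = 1036324/9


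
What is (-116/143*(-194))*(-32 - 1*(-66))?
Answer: 765136/143 ≈ 5350.6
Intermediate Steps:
(-116/143*(-194))*(-32 - 1*(-66)) = (-116*1/143*(-194))*(-32 + 66) = -116/143*(-194)*34 = (22504/143)*34 = 765136/143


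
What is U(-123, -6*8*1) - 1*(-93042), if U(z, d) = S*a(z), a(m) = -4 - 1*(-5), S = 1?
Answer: 93043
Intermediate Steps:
a(m) = 1 (a(m) = -4 + 5 = 1)
U(z, d) = 1 (U(z, d) = 1*1 = 1)
U(-123, -6*8*1) - 1*(-93042) = 1 - 1*(-93042) = 1 + 93042 = 93043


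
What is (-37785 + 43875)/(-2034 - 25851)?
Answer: -406/1859 ≈ -0.21840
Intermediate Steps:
(-37785 + 43875)/(-2034 - 25851) = 6090/(-27885) = 6090*(-1/27885) = -406/1859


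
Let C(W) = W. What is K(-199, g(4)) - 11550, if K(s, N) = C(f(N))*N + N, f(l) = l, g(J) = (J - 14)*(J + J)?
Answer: -5230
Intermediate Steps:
g(J) = 2*J*(-14 + J) (g(J) = (-14 + J)*(2*J) = 2*J*(-14 + J))
K(s, N) = N + N² (K(s, N) = N*N + N = N² + N = N + N²)
K(-199, g(4)) - 11550 = (2*4*(-14 + 4))*(1 + 2*4*(-14 + 4)) - 11550 = (2*4*(-10))*(1 + 2*4*(-10)) - 11550 = -80*(1 - 80) - 11550 = -80*(-79) - 11550 = 6320 - 11550 = -5230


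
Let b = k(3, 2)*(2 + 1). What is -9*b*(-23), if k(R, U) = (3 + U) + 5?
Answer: 6210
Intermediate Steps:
k(R, U) = 8 + U
b = 30 (b = (8 + 2)*(2 + 1) = 10*3 = 30)
-9*b*(-23) = -9*30*(-23) = -270*(-23) = 6210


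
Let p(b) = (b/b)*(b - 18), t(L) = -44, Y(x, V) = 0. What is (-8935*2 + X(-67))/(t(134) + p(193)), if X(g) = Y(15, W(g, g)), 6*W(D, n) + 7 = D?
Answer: -17870/131 ≈ -136.41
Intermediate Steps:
W(D, n) = -7/6 + D/6
X(g) = 0
p(b) = -18 + b (p(b) = 1*(-18 + b) = -18 + b)
(-8935*2 + X(-67))/(t(134) + p(193)) = (-8935*2 + 0)/(-44 + (-18 + 193)) = (-17870 + 0)/(-44 + 175) = -17870/131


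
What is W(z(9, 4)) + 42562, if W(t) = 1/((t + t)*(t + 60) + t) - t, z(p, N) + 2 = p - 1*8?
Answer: 5064996/119 ≈ 42563.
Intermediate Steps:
z(p, N) = -10 + p (z(p, N) = -2 + (p - 1*8) = -2 + (p - 8) = -2 + (-8 + p) = -10 + p)
W(t) = 1/(t + 2*t*(60 + t)) - t (W(t) = 1/((2*t)*(60 + t) + t) - t = 1/(2*t*(60 + t) + t) - t = 1/(t + 2*t*(60 + t)) - t)
W(z(9, 4)) + 42562 = (1 - 121*(-10 + 9)² - 2*(-10 + 9)³)/((-10 + 9)*(121 + 2*(-10 + 9))) + 42562 = (1 - 121*(-1)² - 2*(-1)³)/((-1)*(121 + 2*(-1))) + 42562 = -(1 - 121*1 - 2*(-1))/(121 - 2) + 42562 = -1*(1 - 121 + 2)/119 + 42562 = -1*1/119*(-118) + 42562 = 118/119 + 42562 = 5064996/119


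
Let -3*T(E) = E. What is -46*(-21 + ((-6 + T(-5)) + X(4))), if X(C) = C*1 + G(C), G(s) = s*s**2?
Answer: -5888/3 ≈ -1962.7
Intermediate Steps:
T(E) = -E/3
G(s) = s**3
X(C) = C + C**3 (X(C) = C*1 + C**3 = C + C**3)
-46*(-21 + ((-6 + T(-5)) + X(4))) = -46*(-21 + ((-6 - 1/3*(-5)) + (4 + 4**3))) = -46*(-21 + ((-6 + 5/3) + (4 + 64))) = -46*(-21 + (-13/3 + 68)) = -46*(-21 + 191/3) = -46*128/3 = -5888/3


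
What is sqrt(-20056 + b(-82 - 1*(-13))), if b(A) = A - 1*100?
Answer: 5*I*sqrt(809) ≈ 142.21*I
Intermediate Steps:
b(A) = -100 + A (b(A) = A - 100 = -100 + A)
sqrt(-20056 + b(-82 - 1*(-13))) = sqrt(-20056 + (-100 + (-82 - 1*(-13)))) = sqrt(-20056 + (-100 + (-82 + 13))) = sqrt(-20056 + (-100 - 69)) = sqrt(-20056 - 169) = sqrt(-20225) = 5*I*sqrt(809)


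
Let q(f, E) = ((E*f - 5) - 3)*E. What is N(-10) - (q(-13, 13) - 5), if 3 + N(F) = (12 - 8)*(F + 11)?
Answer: 2307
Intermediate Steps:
N(F) = 41 + 4*F (N(F) = -3 + (12 - 8)*(F + 11) = -3 + 4*(11 + F) = -3 + (44 + 4*F) = 41 + 4*F)
q(f, E) = E*(-8 + E*f) (q(f, E) = ((-5 + E*f) - 3)*E = (-8 + E*f)*E = E*(-8 + E*f))
N(-10) - (q(-13, 13) - 5) = (41 + 4*(-10)) - (13*(-8 + 13*(-13)) - 5) = (41 - 40) - (13*(-8 - 169) - 5) = 1 - (13*(-177) - 5) = 1 - (-2301 - 5) = 1 - 1*(-2306) = 1 + 2306 = 2307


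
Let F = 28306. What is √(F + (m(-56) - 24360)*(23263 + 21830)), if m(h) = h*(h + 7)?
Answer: I*√974701982 ≈ 31220.0*I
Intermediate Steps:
m(h) = h*(7 + h)
√(F + (m(-56) - 24360)*(23263 + 21830)) = √(28306 + (-56*(7 - 56) - 24360)*(23263 + 21830)) = √(28306 + (-56*(-49) - 24360)*45093) = √(28306 + (2744 - 24360)*45093) = √(28306 - 21616*45093) = √(28306 - 974730288) = √(-974701982) = I*√974701982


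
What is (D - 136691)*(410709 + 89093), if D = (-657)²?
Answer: 147420598316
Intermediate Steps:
D = 431649
(D - 136691)*(410709 + 89093) = (431649 - 136691)*(410709 + 89093) = 294958*499802 = 147420598316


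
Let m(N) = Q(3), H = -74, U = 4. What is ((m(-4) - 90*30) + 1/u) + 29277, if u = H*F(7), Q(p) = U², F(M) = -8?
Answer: 15743057/592 ≈ 26593.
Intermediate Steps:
Q(p) = 16 (Q(p) = 4² = 16)
m(N) = 16
u = 592 (u = -74*(-8) = 592)
((m(-4) - 90*30) + 1/u) + 29277 = ((16 - 90*30) + 1/592) + 29277 = ((16 - 2700) + 1/592) + 29277 = (-2684 + 1/592) + 29277 = -1588927/592 + 29277 = 15743057/592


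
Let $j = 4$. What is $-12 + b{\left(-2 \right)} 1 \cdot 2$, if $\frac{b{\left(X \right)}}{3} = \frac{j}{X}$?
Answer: $-24$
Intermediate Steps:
$b{\left(X \right)} = \frac{12}{X}$ ($b{\left(X \right)} = 3 \frac{4}{X} = \frac{12}{X}$)
$-12 + b{\left(-2 \right)} 1 \cdot 2 = -12 + \frac{12}{-2} \cdot 1 \cdot 2 = -12 + 12 \left(- \frac{1}{2}\right) 1 \cdot 2 = -12 + \left(-6\right) 1 \cdot 2 = -12 - 12 = -24$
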